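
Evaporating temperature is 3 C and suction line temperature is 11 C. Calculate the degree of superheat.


Superheat = T_suction - T_evap
Superheat = 11 - (3)
Superheat = 8 K

8


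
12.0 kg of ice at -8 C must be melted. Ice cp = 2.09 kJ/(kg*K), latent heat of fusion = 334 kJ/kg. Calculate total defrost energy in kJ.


Sensible heat = cp * dT = 2.09 * 8 = 16.72 kJ/kg
Total per kg = 16.72 + 334 = 350.72 kJ/kg
Q = m * total = 12.0 * 350.72
Q = 4208.6 kJ

4208.6


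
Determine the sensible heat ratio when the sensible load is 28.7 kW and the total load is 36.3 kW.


SHR = Q_sensible / Q_total
SHR = 28.7 / 36.3
SHR = 0.791

0.791


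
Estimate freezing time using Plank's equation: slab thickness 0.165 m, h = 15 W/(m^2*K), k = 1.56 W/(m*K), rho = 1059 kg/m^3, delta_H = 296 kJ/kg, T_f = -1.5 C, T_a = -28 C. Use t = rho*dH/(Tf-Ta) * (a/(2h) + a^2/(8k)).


dT = -1.5 - (-28) = 26.5 K
term1 = a/(2h) = 0.165/(2*15) = 0.0055
term2 = a^2/(8k) = 0.165^2/(8*1.56) = 0.002181490385
t = rho*dH*1000/dT * (term1 + term2)
t = 1059*296*1000/26.5 * (0.0055 + 0.002181490385)
t = 90863 s

90863


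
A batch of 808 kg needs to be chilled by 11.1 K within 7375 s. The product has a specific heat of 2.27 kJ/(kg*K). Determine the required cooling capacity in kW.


Q = m * cp * dT / t
Q = 808 * 2.27 * 11.1 / 7375
Q = 2.761 kW

2.761


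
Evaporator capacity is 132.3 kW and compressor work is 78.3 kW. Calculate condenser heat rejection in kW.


Q_cond = Q_evap + W
Q_cond = 132.3 + 78.3
Q_cond = 210.6 kW

210.6


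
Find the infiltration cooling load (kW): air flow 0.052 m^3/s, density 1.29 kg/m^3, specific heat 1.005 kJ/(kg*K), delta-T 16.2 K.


Q = V_dot * rho * cp * dT
Q = 0.052 * 1.29 * 1.005 * 16.2
Q = 1.092 kW

1.092


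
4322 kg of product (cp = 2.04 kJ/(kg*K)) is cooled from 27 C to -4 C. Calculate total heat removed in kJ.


dT = 27 - (-4) = 31 K
Q = m * cp * dT = 4322 * 2.04 * 31
Q = 273323 kJ

273323


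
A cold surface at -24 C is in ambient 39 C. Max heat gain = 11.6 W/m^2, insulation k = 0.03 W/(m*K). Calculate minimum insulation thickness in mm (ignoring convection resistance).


dT = 39 - (-24) = 63 K
thickness = k * dT / q_max * 1000
thickness = 0.03 * 63 / 11.6 * 1000
thickness = 162.9 mm

162.9


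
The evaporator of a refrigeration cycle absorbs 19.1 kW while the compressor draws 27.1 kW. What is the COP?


COP = Q_evap / W
COP = 19.1 / 27.1
COP = 0.705

0.705


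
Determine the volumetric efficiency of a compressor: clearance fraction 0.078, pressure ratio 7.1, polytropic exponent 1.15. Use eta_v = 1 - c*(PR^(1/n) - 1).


PR^(1/n) = 7.1^(1/1.15) = 5.49825213
eta_v = 1 - 0.078 * (5.49825213 - 1)
eta_v = 0.6491

0.6491


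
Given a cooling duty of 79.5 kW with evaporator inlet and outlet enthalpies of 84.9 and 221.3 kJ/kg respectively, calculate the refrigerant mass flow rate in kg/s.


dh = 221.3 - 84.9 = 136.4 kJ/kg
m_dot = Q / dh = 79.5 / 136.4 = 0.5828 kg/s

0.5828


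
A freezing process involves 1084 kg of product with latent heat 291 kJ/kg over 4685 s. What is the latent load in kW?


Q_lat = m * h_fg / t
Q_lat = 1084 * 291 / 4685
Q_lat = 67.33 kW

67.33


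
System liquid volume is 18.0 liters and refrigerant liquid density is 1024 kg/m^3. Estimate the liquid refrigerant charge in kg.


Charge = V * rho / 1000
Charge = 18.0 * 1024 / 1000
Charge = 18.43 kg

18.43


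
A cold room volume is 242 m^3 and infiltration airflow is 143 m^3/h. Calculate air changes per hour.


ACH = flow / volume
ACH = 143 / 242
ACH = 0.591

0.591


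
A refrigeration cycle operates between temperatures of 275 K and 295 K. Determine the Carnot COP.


dT = 295 - 275 = 20 K
COP_carnot = T_cold / dT = 275 / 20
COP_carnot = 13.75

13.75


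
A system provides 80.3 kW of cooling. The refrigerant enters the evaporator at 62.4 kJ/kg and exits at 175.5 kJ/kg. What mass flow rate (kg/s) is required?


dh = 175.5 - 62.4 = 113.1 kJ/kg
m_dot = Q / dh = 80.3 / 113.1 = 0.71 kg/s

0.71


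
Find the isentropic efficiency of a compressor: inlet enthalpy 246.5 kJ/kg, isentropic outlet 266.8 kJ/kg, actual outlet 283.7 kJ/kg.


dh_ideal = 266.8 - 246.5 = 20.3 kJ/kg
dh_actual = 283.7 - 246.5 = 37.2 kJ/kg
eta_s = dh_ideal / dh_actual = 20.3 / 37.2
eta_s = 0.5457

0.5457


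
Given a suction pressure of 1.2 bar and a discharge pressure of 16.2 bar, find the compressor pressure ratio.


PR = P_high / P_low
PR = 16.2 / 1.2
PR = 13.5

13.5


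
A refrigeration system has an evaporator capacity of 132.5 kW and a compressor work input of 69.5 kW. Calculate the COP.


COP = Q_evap / W
COP = 132.5 / 69.5
COP = 1.906

1.906


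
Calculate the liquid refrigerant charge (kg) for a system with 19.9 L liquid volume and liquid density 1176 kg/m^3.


Charge = V * rho / 1000
Charge = 19.9 * 1176 / 1000
Charge = 23.4 kg

23.4


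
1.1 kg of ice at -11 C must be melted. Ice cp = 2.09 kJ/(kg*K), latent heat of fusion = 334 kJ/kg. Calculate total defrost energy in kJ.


Sensible heat = cp * dT = 2.09 * 11 = 22.99 kJ/kg
Total per kg = 22.99 + 334 = 356.99 kJ/kg
Q = m * total = 1.1 * 356.99
Q = 392.7 kJ

392.7


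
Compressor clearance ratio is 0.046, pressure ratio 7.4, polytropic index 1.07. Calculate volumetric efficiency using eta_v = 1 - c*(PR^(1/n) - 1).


PR^(1/n) = 7.4^(1/1.07) = 6.49181437
eta_v = 1 - 0.046 * (6.49181437 - 1)
eta_v = 0.7474

0.7474


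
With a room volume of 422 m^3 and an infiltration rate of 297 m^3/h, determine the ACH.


ACH = flow / volume
ACH = 297 / 422
ACH = 0.704

0.704


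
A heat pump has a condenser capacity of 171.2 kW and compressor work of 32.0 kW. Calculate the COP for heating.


COP_hp = Q_cond / W
COP_hp = 171.2 / 32.0
COP_hp = 5.35

5.35


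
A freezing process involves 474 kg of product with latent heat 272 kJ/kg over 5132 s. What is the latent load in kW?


Q_lat = m * h_fg / t
Q_lat = 474 * 272 / 5132
Q_lat = 25.12 kW

25.12


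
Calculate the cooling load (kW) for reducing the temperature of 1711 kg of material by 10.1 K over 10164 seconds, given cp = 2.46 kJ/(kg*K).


Q = m * cp * dT / t
Q = 1711 * 2.46 * 10.1 / 10164
Q = 4.183 kW

4.183


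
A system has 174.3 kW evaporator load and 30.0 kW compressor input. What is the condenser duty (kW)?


Q_cond = Q_evap + W
Q_cond = 174.3 + 30.0
Q_cond = 204.3 kW

204.3


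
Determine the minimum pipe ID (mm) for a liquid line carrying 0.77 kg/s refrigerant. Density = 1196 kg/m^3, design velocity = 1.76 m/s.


A = m_dot / (rho * v) = 0.77 / (1196 * 1.76) = 0.0003658026756 m^2
d = sqrt(4*A/pi) * 1000
d = 21.6 mm

21.6


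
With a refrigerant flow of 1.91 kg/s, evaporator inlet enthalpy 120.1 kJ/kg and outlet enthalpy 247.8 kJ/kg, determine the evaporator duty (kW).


dh = 247.8 - 120.1 = 127.7 kJ/kg
Q_evap = m_dot * dh = 1.91 * 127.7
Q_evap = 243.91 kW

243.91


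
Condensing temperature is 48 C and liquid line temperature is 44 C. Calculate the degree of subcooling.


Subcooling = T_cond - T_liquid
Subcooling = 48 - 44
Subcooling = 4 K

4


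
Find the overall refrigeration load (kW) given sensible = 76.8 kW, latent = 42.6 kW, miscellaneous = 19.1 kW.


Q_total = Q_s + Q_l + Q_misc
Q_total = 76.8 + 42.6 + 19.1
Q_total = 138.5 kW

138.5


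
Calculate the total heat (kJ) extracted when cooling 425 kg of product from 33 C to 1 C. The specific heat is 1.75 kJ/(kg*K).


dT = 33 - (1) = 32 K
Q = m * cp * dT = 425 * 1.75 * 32
Q = 23800 kJ

23800


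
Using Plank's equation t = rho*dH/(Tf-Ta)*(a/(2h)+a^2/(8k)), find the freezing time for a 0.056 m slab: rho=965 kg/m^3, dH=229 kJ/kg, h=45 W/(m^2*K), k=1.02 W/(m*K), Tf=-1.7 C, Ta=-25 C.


dT = -1.7 - (-25) = 23.3 K
term1 = a/(2h) = 0.056/(2*45) = 0.0006222222222
term2 = a^2/(8k) = 0.056^2/(8*1.02) = 0.0003843137255
t = rho*dH*1000/dT * (term1 + term2)
t = 965*229*1000/23.3 * (0.0006222222222 + 0.0003843137255)
t = 9546 s

9546


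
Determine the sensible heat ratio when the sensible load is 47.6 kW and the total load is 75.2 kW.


SHR = Q_sensible / Q_total
SHR = 47.6 / 75.2
SHR = 0.633

0.633


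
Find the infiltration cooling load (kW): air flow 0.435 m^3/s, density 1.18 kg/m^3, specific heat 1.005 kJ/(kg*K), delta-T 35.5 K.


Q = V_dot * rho * cp * dT
Q = 0.435 * 1.18 * 1.005 * 35.5
Q = 18.313 kW

18.313


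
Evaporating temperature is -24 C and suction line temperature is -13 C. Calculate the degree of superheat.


Superheat = T_suction - T_evap
Superheat = -13 - (-24)
Superheat = 11 K

11


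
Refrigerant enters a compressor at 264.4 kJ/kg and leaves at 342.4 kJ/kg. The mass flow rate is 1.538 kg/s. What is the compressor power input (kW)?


dh = 342.4 - 264.4 = 78.0 kJ/kg
W = m_dot * dh = 1.538 * 78.0 = 119.96 kW

119.96


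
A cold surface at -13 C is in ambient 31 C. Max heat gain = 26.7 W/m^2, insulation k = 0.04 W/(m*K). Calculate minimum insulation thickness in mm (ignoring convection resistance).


dT = 31 - (-13) = 44 K
thickness = k * dT / q_max * 1000
thickness = 0.04 * 44 / 26.7 * 1000
thickness = 65.9 mm

65.9


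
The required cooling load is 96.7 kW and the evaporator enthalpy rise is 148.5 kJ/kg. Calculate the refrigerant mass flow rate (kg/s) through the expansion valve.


m_dot = Q / dh
m_dot = 96.7 / 148.5
m_dot = 0.6512 kg/s

0.6512


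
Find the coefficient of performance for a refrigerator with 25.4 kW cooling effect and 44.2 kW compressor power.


COP = Q_evap / W
COP = 25.4 / 44.2
COP = 0.575

0.575


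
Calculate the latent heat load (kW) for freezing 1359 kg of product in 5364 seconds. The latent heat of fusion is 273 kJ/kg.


Q_lat = m * h_fg / t
Q_lat = 1359 * 273 / 5364
Q_lat = 69.17 kW

69.17


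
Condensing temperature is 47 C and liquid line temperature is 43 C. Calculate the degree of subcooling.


Subcooling = T_cond - T_liquid
Subcooling = 47 - 43
Subcooling = 4 K

4


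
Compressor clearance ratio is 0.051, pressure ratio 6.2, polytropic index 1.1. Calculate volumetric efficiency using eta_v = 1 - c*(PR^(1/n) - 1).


PR^(1/n) = 6.2^(1/1.1) = 5.2523793
eta_v = 1 - 0.051 * (5.2523793 - 1)
eta_v = 0.7831

0.7831


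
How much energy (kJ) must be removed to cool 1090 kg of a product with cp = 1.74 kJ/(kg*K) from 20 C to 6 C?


dT = 20 - (6) = 14 K
Q = m * cp * dT = 1090 * 1.74 * 14
Q = 26552 kJ

26552


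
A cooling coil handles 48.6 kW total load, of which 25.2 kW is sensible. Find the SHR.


SHR = Q_sensible / Q_total
SHR = 25.2 / 48.6
SHR = 0.519

0.519


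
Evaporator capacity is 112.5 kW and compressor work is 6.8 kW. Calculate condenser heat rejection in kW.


Q_cond = Q_evap + W
Q_cond = 112.5 + 6.8
Q_cond = 119.3 kW

119.3


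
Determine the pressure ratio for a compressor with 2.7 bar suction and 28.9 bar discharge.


PR = P_high / P_low
PR = 28.9 / 2.7
PR = 10.704

10.704


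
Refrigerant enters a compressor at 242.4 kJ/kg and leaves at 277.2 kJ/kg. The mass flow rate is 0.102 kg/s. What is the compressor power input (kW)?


dh = 277.2 - 242.4 = 34.8 kJ/kg
W = m_dot * dh = 0.102 * 34.8 = 3.55 kW

3.55


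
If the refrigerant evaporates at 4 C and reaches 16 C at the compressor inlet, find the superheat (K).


Superheat = T_suction - T_evap
Superheat = 16 - (4)
Superheat = 12 K

12


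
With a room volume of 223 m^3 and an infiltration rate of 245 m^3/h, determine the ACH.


ACH = flow / volume
ACH = 245 / 223
ACH = 1.099

1.099


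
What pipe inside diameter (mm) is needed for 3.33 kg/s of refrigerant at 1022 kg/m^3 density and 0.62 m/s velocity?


A = m_dot / (rho * v) = 3.33 / (1022 * 0.62) = 0.005255350041 m^2
d = sqrt(4*A/pi) * 1000
d = 81.8 mm

81.8


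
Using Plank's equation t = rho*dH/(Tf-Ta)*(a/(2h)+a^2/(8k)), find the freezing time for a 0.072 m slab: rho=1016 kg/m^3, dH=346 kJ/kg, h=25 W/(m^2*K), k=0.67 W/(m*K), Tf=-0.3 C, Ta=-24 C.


dT = -0.3 - (-24) = 23.7 K
term1 = a/(2h) = 0.072/(2*25) = 0.00144
term2 = a^2/(8k) = 0.072^2/(8*0.67) = 0.0009671641791
t = rho*dH*1000/dT * (term1 + term2)
t = 1016*346*1000/23.7 * (0.00144 + 0.0009671641791)
t = 35705 s

35705


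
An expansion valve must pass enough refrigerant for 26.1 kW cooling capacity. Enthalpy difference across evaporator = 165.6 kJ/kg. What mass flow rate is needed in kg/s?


m_dot = Q / dh
m_dot = 26.1 / 165.6
m_dot = 0.1576 kg/s

0.1576


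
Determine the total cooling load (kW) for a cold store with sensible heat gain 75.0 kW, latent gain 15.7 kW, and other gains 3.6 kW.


Q_total = Q_s + Q_l + Q_misc
Q_total = 75.0 + 15.7 + 3.6
Q_total = 94.3 kW

94.3


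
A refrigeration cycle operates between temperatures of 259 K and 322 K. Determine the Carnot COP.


dT = 322 - 259 = 63 K
COP_carnot = T_cold / dT = 259 / 63
COP_carnot = 4.111

4.111


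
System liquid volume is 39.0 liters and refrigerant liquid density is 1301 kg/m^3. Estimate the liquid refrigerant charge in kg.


Charge = V * rho / 1000
Charge = 39.0 * 1301 / 1000
Charge = 50.74 kg

50.74


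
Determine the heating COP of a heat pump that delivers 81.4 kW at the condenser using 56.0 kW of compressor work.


COP_hp = Q_cond / W
COP_hp = 81.4 / 56.0
COP_hp = 1.454

1.454


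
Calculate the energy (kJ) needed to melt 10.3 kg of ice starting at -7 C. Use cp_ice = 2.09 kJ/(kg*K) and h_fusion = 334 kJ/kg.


Sensible heat = cp * dT = 2.09 * 7 = 14.63 kJ/kg
Total per kg = 14.63 + 334 = 348.63 kJ/kg
Q = m * total = 10.3 * 348.63
Q = 3590.9 kJ

3590.9


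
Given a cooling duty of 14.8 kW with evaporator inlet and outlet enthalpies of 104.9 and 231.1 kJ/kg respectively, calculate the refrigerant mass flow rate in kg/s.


dh = 231.1 - 104.9 = 126.2 kJ/kg
m_dot = Q / dh = 14.8 / 126.2 = 0.1173 kg/s

0.1173


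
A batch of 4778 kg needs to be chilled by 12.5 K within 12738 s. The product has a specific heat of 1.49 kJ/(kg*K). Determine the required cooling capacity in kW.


Q = m * cp * dT / t
Q = 4778 * 1.49 * 12.5 / 12738
Q = 6.986 kW

6.986


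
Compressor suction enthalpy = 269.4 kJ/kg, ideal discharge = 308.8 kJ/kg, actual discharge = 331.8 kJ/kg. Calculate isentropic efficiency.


dh_ideal = 308.8 - 269.4 = 39.4 kJ/kg
dh_actual = 331.8 - 269.4 = 62.4 kJ/kg
eta_s = dh_ideal / dh_actual = 39.4 / 62.4
eta_s = 0.6314

0.6314


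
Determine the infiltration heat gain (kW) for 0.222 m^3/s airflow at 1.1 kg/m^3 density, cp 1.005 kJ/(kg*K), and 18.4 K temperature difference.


Q = V_dot * rho * cp * dT
Q = 0.222 * 1.1 * 1.005 * 18.4
Q = 4.516 kW

4.516


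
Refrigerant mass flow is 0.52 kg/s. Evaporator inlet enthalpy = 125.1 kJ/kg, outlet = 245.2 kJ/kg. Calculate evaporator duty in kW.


dh = 245.2 - 125.1 = 120.1 kJ/kg
Q_evap = m_dot * dh = 0.52 * 120.1
Q_evap = 62.45 kW

62.45


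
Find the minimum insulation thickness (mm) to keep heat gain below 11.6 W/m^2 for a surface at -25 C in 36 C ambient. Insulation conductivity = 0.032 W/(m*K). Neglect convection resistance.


dT = 36 - (-25) = 61 K
thickness = k * dT / q_max * 1000
thickness = 0.032 * 61 / 11.6 * 1000
thickness = 168.3 mm

168.3


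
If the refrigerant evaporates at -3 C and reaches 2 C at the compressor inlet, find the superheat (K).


Superheat = T_suction - T_evap
Superheat = 2 - (-3)
Superheat = 5 K

5


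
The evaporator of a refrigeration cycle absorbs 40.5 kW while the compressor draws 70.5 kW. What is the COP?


COP = Q_evap / W
COP = 40.5 / 70.5
COP = 0.574

0.574


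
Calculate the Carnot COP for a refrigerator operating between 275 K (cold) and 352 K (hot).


dT = 352 - 275 = 77 K
COP_carnot = T_cold / dT = 275 / 77
COP_carnot = 3.571

3.571


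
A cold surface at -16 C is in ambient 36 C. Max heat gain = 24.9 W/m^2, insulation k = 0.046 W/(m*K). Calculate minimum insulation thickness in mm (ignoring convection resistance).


dT = 36 - (-16) = 52 K
thickness = k * dT / q_max * 1000
thickness = 0.046 * 52 / 24.9 * 1000
thickness = 96.1 mm

96.1


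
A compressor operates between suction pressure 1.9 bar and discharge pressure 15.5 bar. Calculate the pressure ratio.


PR = P_high / P_low
PR = 15.5 / 1.9
PR = 8.158

8.158


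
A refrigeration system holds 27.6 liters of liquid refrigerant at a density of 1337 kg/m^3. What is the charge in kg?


Charge = V * rho / 1000
Charge = 27.6 * 1337 / 1000
Charge = 36.9 kg

36.9


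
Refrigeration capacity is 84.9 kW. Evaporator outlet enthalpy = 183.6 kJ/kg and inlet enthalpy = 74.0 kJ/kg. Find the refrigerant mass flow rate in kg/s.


dh = 183.6 - 74.0 = 109.6 kJ/kg
m_dot = Q / dh = 84.9 / 109.6 = 0.7746 kg/s

0.7746


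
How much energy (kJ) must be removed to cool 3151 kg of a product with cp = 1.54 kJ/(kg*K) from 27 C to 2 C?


dT = 27 - (2) = 25 K
Q = m * cp * dT = 3151 * 1.54 * 25
Q = 121314 kJ

121314


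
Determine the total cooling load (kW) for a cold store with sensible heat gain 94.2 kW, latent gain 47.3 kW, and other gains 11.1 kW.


Q_total = Q_s + Q_l + Q_misc
Q_total = 94.2 + 47.3 + 11.1
Q_total = 152.6 kW

152.6


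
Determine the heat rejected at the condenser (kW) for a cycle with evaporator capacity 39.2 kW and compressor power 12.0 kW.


Q_cond = Q_evap + W
Q_cond = 39.2 + 12.0
Q_cond = 51.2 kW

51.2


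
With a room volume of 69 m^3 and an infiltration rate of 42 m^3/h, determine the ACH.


ACH = flow / volume
ACH = 42 / 69
ACH = 0.609

0.609


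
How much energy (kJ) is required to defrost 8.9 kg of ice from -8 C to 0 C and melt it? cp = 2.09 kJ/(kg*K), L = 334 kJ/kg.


Sensible heat = cp * dT = 2.09 * 8 = 16.72 kJ/kg
Total per kg = 16.72 + 334 = 350.72 kJ/kg
Q = m * total = 8.9 * 350.72
Q = 3121.4 kJ

3121.4


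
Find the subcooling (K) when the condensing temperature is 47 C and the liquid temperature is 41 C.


Subcooling = T_cond - T_liquid
Subcooling = 47 - 41
Subcooling = 6 K

6


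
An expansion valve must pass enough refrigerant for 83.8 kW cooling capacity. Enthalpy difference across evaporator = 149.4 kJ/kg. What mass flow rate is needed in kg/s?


m_dot = Q / dh
m_dot = 83.8 / 149.4
m_dot = 0.5609 kg/s

0.5609


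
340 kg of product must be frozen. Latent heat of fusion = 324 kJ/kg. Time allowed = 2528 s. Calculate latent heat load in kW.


Q_lat = m * h_fg / t
Q_lat = 340 * 324 / 2528
Q_lat = 43.58 kW

43.58


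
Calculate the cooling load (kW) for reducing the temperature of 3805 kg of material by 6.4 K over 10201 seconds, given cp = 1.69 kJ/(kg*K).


Q = m * cp * dT / t
Q = 3805 * 1.69 * 6.4 / 10201
Q = 4.034 kW

4.034


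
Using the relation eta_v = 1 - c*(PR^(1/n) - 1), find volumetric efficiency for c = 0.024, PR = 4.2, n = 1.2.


PR^(1/n) = 4.2^(1/1.2) = 3.30654478
eta_v = 1 - 0.024 * (3.30654478 - 1)
eta_v = 0.9446

0.9446


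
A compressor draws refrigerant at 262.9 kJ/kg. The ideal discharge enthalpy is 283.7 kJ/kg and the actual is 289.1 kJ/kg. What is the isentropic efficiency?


dh_ideal = 283.7 - 262.9 = 20.8 kJ/kg
dh_actual = 289.1 - 262.9 = 26.2 kJ/kg
eta_s = dh_ideal / dh_actual = 20.8 / 26.2
eta_s = 0.7939

0.7939


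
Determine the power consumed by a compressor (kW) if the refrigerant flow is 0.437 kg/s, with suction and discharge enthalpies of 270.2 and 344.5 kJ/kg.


dh = 344.5 - 270.2 = 74.3 kJ/kg
W = m_dot * dh = 0.437 * 74.3 = 32.47 kW

32.47


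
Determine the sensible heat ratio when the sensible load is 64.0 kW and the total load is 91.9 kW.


SHR = Q_sensible / Q_total
SHR = 64.0 / 91.9
SHR = 0.696

0.696


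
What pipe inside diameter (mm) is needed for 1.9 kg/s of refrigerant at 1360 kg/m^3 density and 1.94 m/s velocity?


A = m_dot / (rho * v) = 1.9 / (1360 * 1.94) = 0.0007201334142 m^2
d = sqrt(4*A/pi) * 1000
d = 30.3 mm

30.3


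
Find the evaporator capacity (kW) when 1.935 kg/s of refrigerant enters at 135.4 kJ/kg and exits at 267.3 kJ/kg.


dh = 267.3 - 135.4 = 131.9 kJ/kg
Q_evap = m_dot * dh = 1.935 * 131.9
Q_evap = 255.23 kW

255.23


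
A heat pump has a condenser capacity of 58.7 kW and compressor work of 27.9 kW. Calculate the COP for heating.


COP_hp = Q_cond / W
COP_hp = 58.7 / 27.9
COP_hp = 2.104

2.104


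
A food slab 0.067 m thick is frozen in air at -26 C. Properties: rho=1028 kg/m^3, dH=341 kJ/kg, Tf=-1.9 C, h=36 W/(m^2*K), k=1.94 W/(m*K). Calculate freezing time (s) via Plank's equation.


dT = -1.9 - (-26) = 24.1 K
term1 = a/(2h) = 0.067/(2*36) = 0.0009305555556
term2 = a^2/(8k) = 0.067^2/(8*1.94) = 0.0002892396907
t = rho*dH*1000/dT * (term1 + term2)
t = 1028*341*1000/24.1 * (0.0009305555556 + 0.0002892396907)
t = 17743 s

17743


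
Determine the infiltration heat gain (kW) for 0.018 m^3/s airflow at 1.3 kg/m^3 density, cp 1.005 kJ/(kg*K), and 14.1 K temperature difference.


Q = V_dot * rho * cp * dT
Q = 0.018 * 1.3 * 1.005 * 14.1
Q = 0.332 kW

0.332


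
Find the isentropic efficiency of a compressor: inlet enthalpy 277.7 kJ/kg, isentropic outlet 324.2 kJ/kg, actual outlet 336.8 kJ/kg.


dh_ideal = 324.2 - 277.7 = 46.5 kJ/kg
dh_actual = 336.8 - 277.7 = 59.1 kJ/kg
eta_s = dh_ideal / dh_actual = 46.5 / 59.1
eta_s = 0.7868

0.7868


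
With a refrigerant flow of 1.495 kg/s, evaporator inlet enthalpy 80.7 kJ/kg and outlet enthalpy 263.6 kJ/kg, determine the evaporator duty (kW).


dh = 263.6 - 80.7 = 182.9 kJ/kg
Q_evap = m_dot * dh = 1.495 * 182.9
Q_evap = 273.44 kW

273.44


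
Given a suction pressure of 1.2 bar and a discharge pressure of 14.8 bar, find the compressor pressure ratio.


PR = P_high / P_low
PR = 14.8 / 1.2
PR = 12.333

12.333


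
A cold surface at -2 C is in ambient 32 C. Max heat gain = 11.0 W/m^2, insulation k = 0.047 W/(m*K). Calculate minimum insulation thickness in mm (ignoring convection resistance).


dT = 32 - (-2) = 34 K
thickness = k * dT / q_max * 1000
thickness = 0.047 * 34 / 11.0 * 1000
thickness = 145.3 mm

145.3


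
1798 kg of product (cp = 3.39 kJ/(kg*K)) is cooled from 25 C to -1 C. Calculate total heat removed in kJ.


dT = 25 - (-1) = 26 K
Q = m * cp * dT = 1798 * 3.39 * 26
Q = 158476 kJ

158476


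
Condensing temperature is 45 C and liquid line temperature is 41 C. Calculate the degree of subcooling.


Subcooling = T_cond - T_liquid
Subcooling = 45 - 41
Subcooling = 4 K

4


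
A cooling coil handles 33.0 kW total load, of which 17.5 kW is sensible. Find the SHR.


SHR = Q_sensible / Q_total
SHR = 17.5 / 33.0
SHR = 0.53

0.53


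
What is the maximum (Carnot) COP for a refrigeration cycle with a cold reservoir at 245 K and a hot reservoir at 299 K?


dT = 299 - 245 = 54 K
COP_carnot = T_cold / dT = 245 / 54
COP_carnot = 4.537

4.537


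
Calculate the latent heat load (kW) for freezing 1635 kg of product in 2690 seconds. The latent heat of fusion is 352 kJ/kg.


Q_lat = m * h_fg / t
Q_lat = 1635 * 352 / 2690
Q_lat = 213.95 kW

213.95


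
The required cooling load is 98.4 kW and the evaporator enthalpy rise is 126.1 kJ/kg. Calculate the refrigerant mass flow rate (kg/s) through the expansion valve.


m_dot = Q / dh
m_dot = 98.4 / 126.1
m_dot = 0.7803 kg/s

0.7803


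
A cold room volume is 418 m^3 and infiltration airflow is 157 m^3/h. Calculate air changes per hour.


ACH = flow / volume
ACH = 157 / 418
ACH = 0.376

0.376


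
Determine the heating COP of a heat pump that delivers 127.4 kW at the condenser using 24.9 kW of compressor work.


COP_hp = Q_cond / W
COP_hp = 127.4 / 24.9
COP_hp = 5.116

5.116


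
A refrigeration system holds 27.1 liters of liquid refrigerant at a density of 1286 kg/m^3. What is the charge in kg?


Charge = V * rho / 1000
Charge = 27.1 * 1286 / 1000
Charge = 34.85 kg

34.85


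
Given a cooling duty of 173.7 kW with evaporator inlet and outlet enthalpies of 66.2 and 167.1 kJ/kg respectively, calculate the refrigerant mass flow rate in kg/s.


dh = 167.1 - 66.2 = 100.9 kJ/kg
m_dot = Q / dh = 173.7 / 100.9 = 1.7215 kg/s

1.7215


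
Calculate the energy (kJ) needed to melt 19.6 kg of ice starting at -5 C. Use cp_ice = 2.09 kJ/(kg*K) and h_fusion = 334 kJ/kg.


Sensible heat = cp * dT = 2.09 * 5 = 10.45 kJ/kg
Total per kg = 10.45 + 334 = 344.45 kJ/kg
Q = m * total = 19.6 * 344.45
Q = 6751.2 kJ

6751.2


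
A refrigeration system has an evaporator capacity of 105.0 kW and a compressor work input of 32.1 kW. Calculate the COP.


COP = Q_evap / W
COP = 105.0 / 32.1
COP = 3.271

3.271


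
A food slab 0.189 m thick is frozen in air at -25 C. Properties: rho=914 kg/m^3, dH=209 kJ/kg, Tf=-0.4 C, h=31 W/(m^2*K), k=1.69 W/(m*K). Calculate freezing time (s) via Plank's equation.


dT = -0.4 - (-25) = 24.6 K
term1 = a/(2h) = 0.189/(2*31) = 0.003048387097
term2 = a^2/(8k) = 0.189^2/(8*1.69) = 0.002642085799
t = rho*dH*1000/dT * (term1 + term2)
t = 914*209*1000/24.6 * (0.003048387097 + 0.002642085799)
t = 44188 s

44188


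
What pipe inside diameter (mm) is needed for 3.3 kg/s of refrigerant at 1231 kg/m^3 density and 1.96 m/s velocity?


A = m_dot / (rho * v) = 3.3 / (1231 * 1.96) = 0.001367728245 m^2
d = sqrt(4*A/pi) * 1000
d = 41.7 mm

41.7


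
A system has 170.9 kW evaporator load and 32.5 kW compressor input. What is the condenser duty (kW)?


Q_cond = Q_evap + W
Q_cond = 170.9 + 32.5
Q_cond = 203.4 kW

203.4


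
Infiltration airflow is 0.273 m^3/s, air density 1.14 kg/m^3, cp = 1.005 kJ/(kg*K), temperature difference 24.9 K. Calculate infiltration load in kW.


Q = V_dot * rho * cp * dT
Q = 0.273 * 1.14 * 1.005 * 24.9
Q = 7.788 kW

7.788


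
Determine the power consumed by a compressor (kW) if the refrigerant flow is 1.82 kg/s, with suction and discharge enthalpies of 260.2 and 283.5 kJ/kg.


dh = 283.5 - 260.2 = 23.3 kJ/kg
W = m_dot * dh = 1.82 * 23.3 = 42.41 kW

42.41


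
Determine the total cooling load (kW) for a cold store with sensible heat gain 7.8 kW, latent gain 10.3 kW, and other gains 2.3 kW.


Q_total = Q_s + Q_l + Q_misc
Q_total = 7.8 + 10.3 + 2.3
Q_total = 20.4 kW

20.4


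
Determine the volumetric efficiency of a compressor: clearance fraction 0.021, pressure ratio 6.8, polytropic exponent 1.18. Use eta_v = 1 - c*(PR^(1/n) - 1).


PR^(1/n) = 6.8^(1/1.18) = 5.07593472
eta_v = 1 - 0.021 * (5.07593472 - 1)
eta_v = 0.9144

0.9144


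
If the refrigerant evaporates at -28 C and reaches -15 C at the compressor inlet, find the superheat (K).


Superheat = T_suction - T_evap
Superheat = -15 - (-28)
Superheat = 13 K

13


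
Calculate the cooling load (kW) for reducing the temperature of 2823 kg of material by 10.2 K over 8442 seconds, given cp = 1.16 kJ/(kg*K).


Q = m * cp * dT / t
Q = 2823 * 1.16 * 10.2 / 8442
Q = 3.957 kW

3.957


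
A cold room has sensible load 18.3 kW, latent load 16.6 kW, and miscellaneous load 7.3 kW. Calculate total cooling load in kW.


Q_total = Q_s + Q_l + Q_misc
Q_total = 18.3 + 16.6 + 7.3
Q_total = 42.2 kW

42.2


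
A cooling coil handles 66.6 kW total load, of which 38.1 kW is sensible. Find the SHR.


SHR = Q_sensible / Q_total
SHR = 38.1 / 66.6
SHR = 0.572

0.572


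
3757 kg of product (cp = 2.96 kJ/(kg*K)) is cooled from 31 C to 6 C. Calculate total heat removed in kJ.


dT = 31 - (6) = 25 K
Q = m * cp * dT = 3757 * 2.96 * 25
Q = 278018 kJ

278018


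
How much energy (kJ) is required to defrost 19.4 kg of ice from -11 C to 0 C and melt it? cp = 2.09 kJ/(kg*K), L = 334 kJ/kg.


Sensible heat = cp * dT = 2.09 * 11 = 22.99 kJ/kg
Total per kg = 22.99 + 334 = 356.99 kJ/kg
Q = m * total = 19.4 * 356.99
Q = 6925.6 kJ

6925.6


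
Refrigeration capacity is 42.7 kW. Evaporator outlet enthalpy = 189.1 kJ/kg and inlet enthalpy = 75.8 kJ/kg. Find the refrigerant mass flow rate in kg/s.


dh = 189.1 - 75.8 = 113.3 kJ/kg
m_dot = Q / dh = 42.7 / 113.3 = 0.3769 kg/s

0.3769


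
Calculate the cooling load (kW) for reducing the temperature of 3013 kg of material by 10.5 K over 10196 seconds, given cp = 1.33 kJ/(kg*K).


Q = m * cp * dT / t
Q = 3013 * 1.33 * 10.5 / 10196
Q = 4.127 kW

4.127


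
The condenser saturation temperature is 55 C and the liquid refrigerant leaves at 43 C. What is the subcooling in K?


Subcooling = T_cond - T_liquid
Subcooling = 55 - 43
Subcooling = 12 K

12


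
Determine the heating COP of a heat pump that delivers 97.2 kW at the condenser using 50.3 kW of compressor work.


COP_hp = Q_cond / W
COP_hp = 97.2 / 50.3
COP_hp = 1.932

1.932


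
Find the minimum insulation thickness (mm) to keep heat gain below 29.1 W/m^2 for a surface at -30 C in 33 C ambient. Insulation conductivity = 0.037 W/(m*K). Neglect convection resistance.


dT = 33 - (-30) = 63 K
thickness = k * dT / q_max * 1000
thickness = 0.037 * 63 / 29.1 * 1000
thickness = 80.1 mm

80.1


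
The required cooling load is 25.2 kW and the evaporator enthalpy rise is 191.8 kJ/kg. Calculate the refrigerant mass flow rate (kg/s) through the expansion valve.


m_dot = Q / dh
m_dot = 25.2 / 191.8
m_dot = 0.1314 kg/s

0.1314


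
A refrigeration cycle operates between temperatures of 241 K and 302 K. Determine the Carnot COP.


dT = 302 - 241 = 61 K
COP_carnot = T_cold / dT = 241 / 61
COP_carnot = 3.951

3.951


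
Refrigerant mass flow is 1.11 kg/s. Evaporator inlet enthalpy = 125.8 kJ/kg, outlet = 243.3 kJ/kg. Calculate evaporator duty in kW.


dh = 243.3 - 125.8 = 117.5 kJ/kg
Q_evap = m_dot * dh = 1.11 * 117.5
Q_evap = 130.43 kW

130.43


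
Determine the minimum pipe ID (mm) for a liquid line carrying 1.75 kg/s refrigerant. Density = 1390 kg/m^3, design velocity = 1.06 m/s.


A = m_dot / (rho * v) = 1.75 / (1390 * 1.06) = 0.001187729062 m^2
d = sqrt(4*A/pi) * 1000
d = 38.9 mm

38.9


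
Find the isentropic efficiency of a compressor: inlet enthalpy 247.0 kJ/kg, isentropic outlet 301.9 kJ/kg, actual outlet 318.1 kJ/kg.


dh_ideal = 301.9 - 247.0 = 54.9 kJ/kg
dh_actual = 318.1 - 247.0 = 71.1 kJ/kg
eta_s = dh_ideal / dh_actual = 54.9 / 71.1
eta_s = 0.7722

0.7722


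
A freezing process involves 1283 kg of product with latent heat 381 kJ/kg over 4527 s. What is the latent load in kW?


Q_lat = m * h_fg / t
Q_lat = 1283 * 381 / 4527
Q_lat = 107.98 kW

107.98


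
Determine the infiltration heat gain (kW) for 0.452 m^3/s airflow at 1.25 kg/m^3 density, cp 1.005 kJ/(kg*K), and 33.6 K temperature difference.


Q = V_dot * rho * cp * dT
Q = 0.452 * 1.25 * 1.005 * 33.6
Q = 19.079 kW

19.079


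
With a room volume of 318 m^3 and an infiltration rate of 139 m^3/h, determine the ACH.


ACH = flow / volume
ACH = 139 / 318
ACH = 0.437

0.437


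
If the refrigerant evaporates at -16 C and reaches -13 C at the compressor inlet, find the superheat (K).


Superheat = T_suction - T_evap
Superheat = -13 - (-16)
Superheat = 3 K

3


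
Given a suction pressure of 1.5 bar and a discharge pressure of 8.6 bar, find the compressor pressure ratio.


PR = P_high / P_low
PR = 8.6 / 1.5
PR = 5.733

5.733


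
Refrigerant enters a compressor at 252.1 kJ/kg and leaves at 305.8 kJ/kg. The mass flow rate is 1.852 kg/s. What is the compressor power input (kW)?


dh = 305.8 - 252.1 = 53.7 kJ/kg
W = m_dot * dh = 1.852 * 53.7 = 99.45 kW

99.45


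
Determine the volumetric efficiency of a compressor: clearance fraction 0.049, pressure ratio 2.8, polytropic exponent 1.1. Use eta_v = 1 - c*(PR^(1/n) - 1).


PR^(1/n) = 2.8^(1/1.1) = 2.54980695
eta_v = 1 - 0.049 * (2.54980695 - 1)
eta_v = 0.9241

0.9241


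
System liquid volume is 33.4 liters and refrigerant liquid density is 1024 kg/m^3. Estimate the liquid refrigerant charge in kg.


Charge = V * rho / 1000
Charge = 33.4 * 1024 / 1000
Charge = 34.2 kg

34.2


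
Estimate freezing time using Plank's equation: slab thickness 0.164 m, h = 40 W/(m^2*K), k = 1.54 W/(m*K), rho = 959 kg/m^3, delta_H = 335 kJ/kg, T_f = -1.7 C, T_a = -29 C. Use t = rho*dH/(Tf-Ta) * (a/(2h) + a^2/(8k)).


dT = -1.7 - (-29) = 27.3 K
term1 = a/(2h) = 0.164/(2*40) = 0.00205
term2 = a^2/(8k) = 0.164^2/(8*1.54) = 0.002183116883
t = rho*dH*1000/dT * (term1 + term2)
t = 959*335*1000/27.3 * (0.00205 + 0.002183116883)
t = 49815 s

49815


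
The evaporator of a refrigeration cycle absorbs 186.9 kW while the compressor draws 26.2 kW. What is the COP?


COP = Q_evap / W
COP = 186.9 / 26.2
COP = 7.134

7.134


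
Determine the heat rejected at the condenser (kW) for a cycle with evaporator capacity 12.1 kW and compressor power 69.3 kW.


Q_cond = Q_evap + W
Q_cond = 12.1 + 69.3
Q_cond = 81.4 kW

81.4


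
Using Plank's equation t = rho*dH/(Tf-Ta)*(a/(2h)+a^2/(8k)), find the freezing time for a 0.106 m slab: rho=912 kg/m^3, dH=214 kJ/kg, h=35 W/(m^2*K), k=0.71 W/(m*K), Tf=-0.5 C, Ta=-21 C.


dT = -0.5 - (-21) = 20.5 K
term1 = a/(2h) = 0.106/(2*35) = 0.001514285714
term2 = a^2/(8k) = 0.106^2/(8*0.71) = 0.001978169014
t = rho*dH*1000/dT * (term1 + term2)
t = 912*214*1000/20.5 * (0.001514285714 + 0.001978169014)
t = 33250 s

33250


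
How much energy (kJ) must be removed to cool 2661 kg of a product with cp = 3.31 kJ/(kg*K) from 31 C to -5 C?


dT = 31 - (-5) = 36 K
Q = m * cp * dT = 2661 * 3.31 * 36
Q = 317085 kJ

317085


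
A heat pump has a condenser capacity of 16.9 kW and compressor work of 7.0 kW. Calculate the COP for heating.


COP_hp = Q_cond / W
COP_hp = 16.9 / 7.0
COP_hp = 2.414

2.414


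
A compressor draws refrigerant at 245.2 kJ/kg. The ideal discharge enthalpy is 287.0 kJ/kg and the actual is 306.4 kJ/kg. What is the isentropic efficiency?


dh_ideal = 287.0 - 245.2 = 41.8 kJ/kg
dh_actual = 306.4 - 245.2 = 61.2 kJ/kg
eta_s = dh_ideal / dh_actual = 41.8 / 61.2
eta_s = 0.683

0.683


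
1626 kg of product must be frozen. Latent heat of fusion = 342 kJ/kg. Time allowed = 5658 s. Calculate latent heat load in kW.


Q_lat = m * h_fg / t
Q_lat = 1626 * 342 / 5658
Q_lat = 98.28 kW

98.28


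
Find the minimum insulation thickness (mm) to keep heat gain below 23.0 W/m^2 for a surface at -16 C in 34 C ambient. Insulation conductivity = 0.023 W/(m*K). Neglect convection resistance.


dT = 34 - (-16) = 50 K
thickness = k * dT / q_max * 1000
thickness = 0.023 * 50 / 23.0 * 1000
thickness = 50.0 mm

50.0


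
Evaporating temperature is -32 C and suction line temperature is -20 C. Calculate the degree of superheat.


Superheat = T_suction - T_evap
Superheat = -20 - (-32)
Superheat = 12 K

12


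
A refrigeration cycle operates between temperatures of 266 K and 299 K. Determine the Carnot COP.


dT = 299 - 266 = 33 K
COP_carnot = T_cold / dT = 266 / 33
COP_carnot = 8.061

8.061


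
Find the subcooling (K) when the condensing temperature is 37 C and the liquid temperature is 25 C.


Subcooling = T_cond - T_liquid
Subcooling = 37 - 25
Subcooling = 12 K

12


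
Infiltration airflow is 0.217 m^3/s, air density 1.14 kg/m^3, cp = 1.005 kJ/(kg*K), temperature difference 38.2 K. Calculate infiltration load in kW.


Q = V_dot * rho * cp * dT
Q = 0.217 * 1.14 * 1.005 * 38.2
Q = 9.497 kW

9.497


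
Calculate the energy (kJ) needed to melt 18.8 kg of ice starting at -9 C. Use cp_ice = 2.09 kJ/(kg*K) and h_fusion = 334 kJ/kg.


Sensible heat = cp * dT = 2.09 * 9 = 18.81 kJ/kg
Total per kg = 18.81 + 334 = 352.81 kJ/kg
Q = m * total = 18.8 * 352.81
Q = 6632.8 kJ

6632.8


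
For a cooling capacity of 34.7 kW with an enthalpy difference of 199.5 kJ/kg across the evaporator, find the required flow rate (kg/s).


m_dot = Q / dh
m_dot = 34.7 / 199.5
m_dot = 0.1739 kg/s

0.1739


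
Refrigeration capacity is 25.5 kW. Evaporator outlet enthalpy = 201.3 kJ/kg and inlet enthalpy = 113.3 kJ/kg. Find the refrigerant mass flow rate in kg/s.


dh = 201.3 - 113.3 = 88.0 kJ/kg
m_dot = Q / dh = 25.5 / 88.0 = 0.2898 kg/s

0.2898


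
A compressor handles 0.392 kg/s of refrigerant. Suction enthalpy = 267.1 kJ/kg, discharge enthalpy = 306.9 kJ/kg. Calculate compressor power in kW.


dh = 306.9 - 267.1 = 39.8 kJ/kg
W = m_dot * dh = 0.392 * 39.8 = 15.6 kW

15.6


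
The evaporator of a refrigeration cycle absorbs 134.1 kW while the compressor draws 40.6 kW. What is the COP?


COP = Q_evap / W
COP = 134.1 / 40.6
COP = 3.303

3.303


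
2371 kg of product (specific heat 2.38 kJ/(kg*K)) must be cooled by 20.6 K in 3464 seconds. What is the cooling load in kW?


Q = m * cp * dT / t
Q = 2371 * 2.38 * 20.6 / 3464
Q = 33.558 kW

33.558


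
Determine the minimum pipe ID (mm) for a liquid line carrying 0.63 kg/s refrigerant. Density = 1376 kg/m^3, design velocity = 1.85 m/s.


A = m_dot / (rho * v) = 0.63 / (1376 * 1.85) = 0.000247485858 m^2
d = sqrt(4*A/pi) * 1000
d = 17.8 mm

17.8


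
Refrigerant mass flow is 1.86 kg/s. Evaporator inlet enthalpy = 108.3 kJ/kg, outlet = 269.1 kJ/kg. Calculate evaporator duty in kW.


dh = 269.1 - 108.3 = 160.8 kJ/kg
Q_evap = m_dot * dh = 1.86 * 160.8
Q_evap = 299.09 kW

299.09


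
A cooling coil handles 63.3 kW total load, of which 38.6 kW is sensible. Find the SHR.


SHR = Q_sensible / Q_total
SHR = 38.6 / 63.3
SHR = 0.61

0.61


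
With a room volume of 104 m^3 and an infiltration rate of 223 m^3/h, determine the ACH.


ACH = flow / volume
ACH = 223 / 104
ACH = 2.144

2.144


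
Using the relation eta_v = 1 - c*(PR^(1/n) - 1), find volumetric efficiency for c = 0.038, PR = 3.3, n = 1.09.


PR^(1/n) = 3.3^(1/1.09) = 2.9902043
eta_v = 1 - 0.038 * (2.9902043 - 1)
eta_v = 0.9244

0.9244


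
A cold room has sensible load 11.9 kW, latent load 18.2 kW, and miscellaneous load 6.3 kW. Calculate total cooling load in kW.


Q_total = Q_s + Q_l + Q_misc
Q_total = 11.9 + 18.2 + 6.3
Q_total = 36.4 kW

36.4


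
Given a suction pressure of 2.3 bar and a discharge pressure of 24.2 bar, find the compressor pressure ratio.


PR = P_high / P_low
PR = 24.2 / 2.3
PR = 10.522

10.522


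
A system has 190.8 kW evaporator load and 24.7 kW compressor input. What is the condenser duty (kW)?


Q_cond = Q_evap + W
Q_cond = 190.8 + 24.7
Q_cond = 215.5 kW

215.5


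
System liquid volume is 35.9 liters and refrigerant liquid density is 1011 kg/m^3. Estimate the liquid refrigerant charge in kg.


Charge = V * rho / 1000
Charge = 35.9 * 1011 / 1000
Charge = 36.29 kg

36.29


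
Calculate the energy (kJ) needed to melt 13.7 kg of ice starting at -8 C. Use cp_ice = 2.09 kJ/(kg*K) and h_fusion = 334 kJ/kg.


Sensible heat = cp * dT = 2.09 * 8 = 16.72 kJ/kg
Total per kg = 16.72 + 334 = 350.72 kJ/kg
Q = m * total = 13.7 * 350.72
Q = 4804.9 kJ

4804.9


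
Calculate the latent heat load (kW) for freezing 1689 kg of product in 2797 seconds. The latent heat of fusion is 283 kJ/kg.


Q_lat = m * h_fg / t
Q_lat = 1689 * 283 / 2797
Q_lat = 170.89 kW

170.89


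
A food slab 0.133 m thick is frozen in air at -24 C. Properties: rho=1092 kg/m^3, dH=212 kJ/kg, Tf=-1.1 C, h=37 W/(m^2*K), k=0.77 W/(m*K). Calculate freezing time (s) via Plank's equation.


dT = -1.1 - (-24) = 22.9 K
term1 = a/(2h) = 0.133/(2*37) = 0.001797297297
term2 = a^2/(8k) = 0.133^2/(8*0.77) = 0.002871590909
t = rho*dH*1000/dT * (term1 + term2)
t = 1092*212*1000/22.9 * (0.001797297297 + 0.002871590909)
t = 47199 s

47199


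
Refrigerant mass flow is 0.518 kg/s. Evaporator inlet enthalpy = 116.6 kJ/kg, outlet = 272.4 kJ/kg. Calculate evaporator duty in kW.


dh = 272.4 - 116.6 = 155.8 kJ/kg
Q_evap = m_dot * dh = 0.518 * 155.8
Q_evap = 80.7 kW

80.7


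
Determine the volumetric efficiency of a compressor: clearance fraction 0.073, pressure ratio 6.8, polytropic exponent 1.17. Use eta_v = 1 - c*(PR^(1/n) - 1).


PR^(1/n) = 6.8^(1/1.17) = 5.14690413
eta_v = 1 - 0.073 * (5.14690413 - 1)
eta_v = 0.6973

0.6973


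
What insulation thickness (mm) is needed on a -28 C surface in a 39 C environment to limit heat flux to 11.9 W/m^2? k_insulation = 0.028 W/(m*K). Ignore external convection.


dT = 39 - (-28) = 67 K
thickness = k * dT / q_max * 1000
thickness = 0.028 * 67 / 11.9 * 1000
thickness = 157.6 mm

157.6
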